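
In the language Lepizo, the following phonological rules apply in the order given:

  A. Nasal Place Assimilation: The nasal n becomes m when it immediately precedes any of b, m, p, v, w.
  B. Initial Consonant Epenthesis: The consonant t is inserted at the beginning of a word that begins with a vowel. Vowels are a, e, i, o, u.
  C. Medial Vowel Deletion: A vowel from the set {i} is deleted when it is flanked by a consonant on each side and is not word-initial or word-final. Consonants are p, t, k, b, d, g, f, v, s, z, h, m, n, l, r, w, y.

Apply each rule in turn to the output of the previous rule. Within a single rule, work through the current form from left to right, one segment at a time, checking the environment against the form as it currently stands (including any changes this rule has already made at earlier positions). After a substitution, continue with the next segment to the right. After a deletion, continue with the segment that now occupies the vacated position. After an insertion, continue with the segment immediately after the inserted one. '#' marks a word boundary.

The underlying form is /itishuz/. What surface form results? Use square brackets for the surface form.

[ttshuz]

A Nasal Place Assimilation: no change — [itishuz]
B Initial Consonant Epenthesis: [itishuz] → [titishuz]
C Medial Vowel Deletion: [titishuz] → [ttshuz]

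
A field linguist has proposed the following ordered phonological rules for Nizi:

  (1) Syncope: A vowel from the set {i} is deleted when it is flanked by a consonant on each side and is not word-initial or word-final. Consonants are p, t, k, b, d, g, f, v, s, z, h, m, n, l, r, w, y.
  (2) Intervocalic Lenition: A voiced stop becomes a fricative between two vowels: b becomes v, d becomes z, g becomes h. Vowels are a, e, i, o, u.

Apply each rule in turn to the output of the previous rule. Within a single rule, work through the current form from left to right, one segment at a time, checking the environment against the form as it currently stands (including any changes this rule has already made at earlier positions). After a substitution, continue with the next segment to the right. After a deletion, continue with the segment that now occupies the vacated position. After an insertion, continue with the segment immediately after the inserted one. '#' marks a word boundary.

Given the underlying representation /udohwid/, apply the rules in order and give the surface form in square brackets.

[uzohwd]

(1) Syncope: [udohwid] → [udohwd]
(2) Intervocalic Lenition: [udohwd] → [uzohwd]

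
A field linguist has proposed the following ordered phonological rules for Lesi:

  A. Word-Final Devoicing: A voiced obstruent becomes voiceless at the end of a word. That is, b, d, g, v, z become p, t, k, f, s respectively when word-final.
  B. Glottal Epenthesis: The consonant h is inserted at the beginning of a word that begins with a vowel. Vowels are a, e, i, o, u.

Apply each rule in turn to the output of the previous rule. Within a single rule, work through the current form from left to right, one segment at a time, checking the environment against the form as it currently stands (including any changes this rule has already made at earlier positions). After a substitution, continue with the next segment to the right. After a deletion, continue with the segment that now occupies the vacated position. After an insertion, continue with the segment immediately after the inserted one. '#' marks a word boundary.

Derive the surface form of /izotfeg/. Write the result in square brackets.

A Word-Final Devoicing: [izotfeg] → [izotfek]
B Glottal Epenthesis: [izotfek] → [hizotfek]

[hizotfek]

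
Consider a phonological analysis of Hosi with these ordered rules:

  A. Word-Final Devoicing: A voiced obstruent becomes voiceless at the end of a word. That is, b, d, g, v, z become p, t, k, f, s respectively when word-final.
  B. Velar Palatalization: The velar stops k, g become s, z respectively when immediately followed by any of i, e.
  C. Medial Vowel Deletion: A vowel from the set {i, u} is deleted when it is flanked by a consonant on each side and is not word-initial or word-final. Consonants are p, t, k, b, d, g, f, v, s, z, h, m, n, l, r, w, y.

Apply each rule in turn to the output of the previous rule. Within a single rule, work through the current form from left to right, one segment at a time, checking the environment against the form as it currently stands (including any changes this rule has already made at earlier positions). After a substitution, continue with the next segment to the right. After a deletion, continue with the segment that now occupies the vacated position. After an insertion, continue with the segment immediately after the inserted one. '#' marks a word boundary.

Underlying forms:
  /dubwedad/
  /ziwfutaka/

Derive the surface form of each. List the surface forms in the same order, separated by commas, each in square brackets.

[dbwedat], [zwftaka]

/dubwedad/:
  A Word-Final Devoicing: [dubwedad] → [dubwedat]
  B Velar Palatalization: no change — [dubwedat]
  C Medial Vowel Deletion: [dubwedat] → [dbwedat]
/ziwfutaka/:
  A Word-Final Devoicing: no change — [ziwfutaka]
  B Velar Palatalization: no change — [ziwfutaka]
  C Medial Vowel Deletion: [ziwfutaka] → [zwftaka]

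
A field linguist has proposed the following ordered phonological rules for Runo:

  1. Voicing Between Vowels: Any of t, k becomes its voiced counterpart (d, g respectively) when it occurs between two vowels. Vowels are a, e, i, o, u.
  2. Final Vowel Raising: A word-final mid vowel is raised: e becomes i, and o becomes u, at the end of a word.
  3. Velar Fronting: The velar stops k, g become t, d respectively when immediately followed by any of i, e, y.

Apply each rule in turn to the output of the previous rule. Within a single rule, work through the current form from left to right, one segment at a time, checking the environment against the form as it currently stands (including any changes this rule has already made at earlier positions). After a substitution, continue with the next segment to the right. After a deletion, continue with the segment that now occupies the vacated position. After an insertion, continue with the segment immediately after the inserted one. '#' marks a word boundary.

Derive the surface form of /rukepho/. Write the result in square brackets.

1 Voicing Between Vowels: [rukepho] → [rugepho]
2 Final Vowel Raising: [rugepho] → [rugephu]
3 Velar Fronting: [rugephu] → [rudephu]

[rudephu]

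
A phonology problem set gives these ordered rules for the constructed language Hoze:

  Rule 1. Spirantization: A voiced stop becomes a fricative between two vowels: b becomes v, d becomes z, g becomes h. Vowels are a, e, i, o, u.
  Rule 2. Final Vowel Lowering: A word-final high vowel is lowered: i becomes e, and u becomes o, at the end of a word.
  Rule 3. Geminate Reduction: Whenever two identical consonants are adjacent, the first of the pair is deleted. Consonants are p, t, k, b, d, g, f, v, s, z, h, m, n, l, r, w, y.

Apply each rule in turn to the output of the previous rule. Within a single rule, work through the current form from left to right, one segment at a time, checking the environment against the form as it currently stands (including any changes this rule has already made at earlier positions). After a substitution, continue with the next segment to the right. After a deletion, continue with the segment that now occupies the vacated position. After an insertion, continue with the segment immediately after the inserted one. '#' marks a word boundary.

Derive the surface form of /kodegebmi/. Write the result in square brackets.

Rule 1 Spirantization: [kodegebmi] → [kozehebmi]
Rule 2 Final Vowel Lowering: [kozehebmi] → [kozehebme]
Rule 3 Geminate Reduction: no change — [kozehebme]

[kozehebme]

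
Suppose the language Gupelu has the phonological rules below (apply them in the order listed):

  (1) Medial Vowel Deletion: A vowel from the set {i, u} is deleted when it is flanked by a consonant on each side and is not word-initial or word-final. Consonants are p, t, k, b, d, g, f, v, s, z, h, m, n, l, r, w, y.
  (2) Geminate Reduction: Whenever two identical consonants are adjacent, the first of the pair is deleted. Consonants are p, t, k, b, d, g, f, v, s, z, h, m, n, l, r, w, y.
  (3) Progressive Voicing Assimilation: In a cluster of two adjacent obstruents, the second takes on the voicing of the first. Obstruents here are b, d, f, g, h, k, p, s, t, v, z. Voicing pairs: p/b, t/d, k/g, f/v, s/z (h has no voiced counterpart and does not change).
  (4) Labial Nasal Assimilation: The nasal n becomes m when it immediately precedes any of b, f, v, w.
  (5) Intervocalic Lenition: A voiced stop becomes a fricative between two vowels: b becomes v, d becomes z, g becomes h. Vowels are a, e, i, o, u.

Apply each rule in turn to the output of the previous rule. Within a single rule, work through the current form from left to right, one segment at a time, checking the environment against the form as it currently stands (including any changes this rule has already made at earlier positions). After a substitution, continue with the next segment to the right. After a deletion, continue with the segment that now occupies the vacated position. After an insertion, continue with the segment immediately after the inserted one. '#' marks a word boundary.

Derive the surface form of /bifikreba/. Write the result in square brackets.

[bvgreva]

(1) Medial Vowel Deletion: [bifikreba] → [bfkreba]
(2) Geminate Reduction: no change — [bfkreba]
(3) Progressive Voicing Assimilation: [bfkreba] → [bvgreba]
(4) Labial Nasal Assimilation: no change — [bvgreba]
(5) Intervocalic Lenition: [bvgreba] → [bvgreva]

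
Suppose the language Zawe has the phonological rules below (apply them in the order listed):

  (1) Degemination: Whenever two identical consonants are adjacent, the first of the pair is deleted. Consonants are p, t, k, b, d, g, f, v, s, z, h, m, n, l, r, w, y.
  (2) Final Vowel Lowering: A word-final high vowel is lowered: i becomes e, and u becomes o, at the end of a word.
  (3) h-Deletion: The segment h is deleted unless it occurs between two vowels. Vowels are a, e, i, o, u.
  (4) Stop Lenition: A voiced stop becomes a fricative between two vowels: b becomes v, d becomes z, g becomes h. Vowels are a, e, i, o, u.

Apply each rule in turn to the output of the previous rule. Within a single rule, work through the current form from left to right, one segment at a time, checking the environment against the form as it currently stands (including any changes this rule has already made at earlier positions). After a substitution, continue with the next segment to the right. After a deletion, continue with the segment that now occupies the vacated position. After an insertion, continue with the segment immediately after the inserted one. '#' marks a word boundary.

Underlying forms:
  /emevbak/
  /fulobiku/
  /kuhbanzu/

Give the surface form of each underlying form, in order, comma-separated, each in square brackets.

/emevbak/:
  (1) Degemination: no change — [emevbak]
  (2) Final Vowel Lowering: no change — [emevbak]
  (3) h-Deletion: no change — [emevbak]
  (4) Stop Lenition: no change — [emevbak]
/fulobiku/:
  (1) Degemination: no change — [fulobiku]
  (2) Final Vowel Lowering: [fulobiku] → [fulobiko]
  (3) h-Deletion: no change — [fulobiko]
  (4) Stop Lenition: [fulobiko] → [fuloviko]
/kuhbanzu/:
  (1) Degemination: no change — [kuhbanzu]
  (2) Final Vowel Lowering: [kuhbanzu] → [kuhbanzo]
  (3) h-Deletion: [kuhbanzo] → [kubanzo]
  (4) Stop Lenition: [kubanzo] → [kuvanzo]

[emevbak], [fuloviko], [kuvanzo]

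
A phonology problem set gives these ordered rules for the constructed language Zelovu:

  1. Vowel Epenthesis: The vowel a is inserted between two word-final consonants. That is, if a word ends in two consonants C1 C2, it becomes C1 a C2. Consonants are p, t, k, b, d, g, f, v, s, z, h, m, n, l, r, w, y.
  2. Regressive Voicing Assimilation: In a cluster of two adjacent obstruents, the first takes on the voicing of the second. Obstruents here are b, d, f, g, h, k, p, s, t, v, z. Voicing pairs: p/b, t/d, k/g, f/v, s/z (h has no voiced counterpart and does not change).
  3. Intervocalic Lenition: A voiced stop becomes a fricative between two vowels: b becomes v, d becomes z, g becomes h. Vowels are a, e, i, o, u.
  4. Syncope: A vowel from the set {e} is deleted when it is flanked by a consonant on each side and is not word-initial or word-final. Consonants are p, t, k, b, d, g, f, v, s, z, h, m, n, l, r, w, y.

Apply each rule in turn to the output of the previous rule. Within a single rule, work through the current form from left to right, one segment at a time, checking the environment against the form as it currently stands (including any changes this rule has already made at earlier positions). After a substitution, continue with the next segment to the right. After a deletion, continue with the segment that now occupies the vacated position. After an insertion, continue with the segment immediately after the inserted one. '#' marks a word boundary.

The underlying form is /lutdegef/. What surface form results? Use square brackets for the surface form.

1 Vowel Epenthesis: no change — [lutdegef]
2 Regressive Voicing Assimilation: [lutdegef] → [luddegef]
3 Intervocalic Lenition: [luddegef] → [luddehef]
4 Syncope: [luddehef] → [luddhf]

[luddhf]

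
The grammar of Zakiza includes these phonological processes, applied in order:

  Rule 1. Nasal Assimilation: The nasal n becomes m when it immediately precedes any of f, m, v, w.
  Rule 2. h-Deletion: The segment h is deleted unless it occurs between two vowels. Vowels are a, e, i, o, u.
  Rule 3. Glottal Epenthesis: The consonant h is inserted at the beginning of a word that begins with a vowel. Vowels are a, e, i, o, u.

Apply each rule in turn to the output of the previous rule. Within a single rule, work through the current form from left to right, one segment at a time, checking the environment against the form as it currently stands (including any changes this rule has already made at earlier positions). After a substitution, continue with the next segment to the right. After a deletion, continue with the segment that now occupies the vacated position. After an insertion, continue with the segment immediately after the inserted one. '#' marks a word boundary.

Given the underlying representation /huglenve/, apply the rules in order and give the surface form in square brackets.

Rule 1 Nasal Assimilation: [huglenve] → [huglemve]
Rule 2 h-Deletion: [huglemve] → [uglemve]
Rule 3 Glottal Epenthesis: [uglemve] → [huglemve]

[huglemve]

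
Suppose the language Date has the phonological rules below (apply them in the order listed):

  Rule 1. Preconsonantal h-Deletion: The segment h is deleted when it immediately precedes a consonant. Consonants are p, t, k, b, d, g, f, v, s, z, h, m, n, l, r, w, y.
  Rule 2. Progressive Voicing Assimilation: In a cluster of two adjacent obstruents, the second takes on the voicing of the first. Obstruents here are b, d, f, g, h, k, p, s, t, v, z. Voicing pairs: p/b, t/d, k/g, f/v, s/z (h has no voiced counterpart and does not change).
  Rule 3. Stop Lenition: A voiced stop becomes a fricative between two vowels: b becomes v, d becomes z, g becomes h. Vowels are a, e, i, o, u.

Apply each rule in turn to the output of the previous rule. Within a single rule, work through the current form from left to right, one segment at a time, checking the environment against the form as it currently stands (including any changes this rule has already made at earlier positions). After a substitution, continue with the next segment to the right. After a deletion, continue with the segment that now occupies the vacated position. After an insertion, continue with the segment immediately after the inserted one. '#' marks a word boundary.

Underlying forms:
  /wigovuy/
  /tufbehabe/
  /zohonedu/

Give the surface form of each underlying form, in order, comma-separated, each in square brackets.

[wihovuy], [tufpehave], [zohonezu]

/wigovuy/:
  Rule 1 Preconsonantal h-Deletion: no change — [wigovuy]
  Rule 2 Progressive Voicing Assimilation: no change — [wigovuy]
  Rule 3 Stop Lenition: [wigovuy] → [wihovuy]
/tufbehabe/:
  Rule 1 Preconsonantal h-Deletion: no change — [tufbehabe]
  Rule 2 Progressive Voicing Assimilation: [tufbehabe] → [tufpehabe]
  Rule 3 Stop Lenition: [tufpehabe] → [tufpehave]
/zohonedu/:
  Rule 1 Preconsonantal h-Deletion: no change — [zohonedu]
  Rule 2 Progressive Voicing Assimilation: no change — [zohonedu]
  Rule 3 Stop Lenition: [zohonedu] → [zohonezu]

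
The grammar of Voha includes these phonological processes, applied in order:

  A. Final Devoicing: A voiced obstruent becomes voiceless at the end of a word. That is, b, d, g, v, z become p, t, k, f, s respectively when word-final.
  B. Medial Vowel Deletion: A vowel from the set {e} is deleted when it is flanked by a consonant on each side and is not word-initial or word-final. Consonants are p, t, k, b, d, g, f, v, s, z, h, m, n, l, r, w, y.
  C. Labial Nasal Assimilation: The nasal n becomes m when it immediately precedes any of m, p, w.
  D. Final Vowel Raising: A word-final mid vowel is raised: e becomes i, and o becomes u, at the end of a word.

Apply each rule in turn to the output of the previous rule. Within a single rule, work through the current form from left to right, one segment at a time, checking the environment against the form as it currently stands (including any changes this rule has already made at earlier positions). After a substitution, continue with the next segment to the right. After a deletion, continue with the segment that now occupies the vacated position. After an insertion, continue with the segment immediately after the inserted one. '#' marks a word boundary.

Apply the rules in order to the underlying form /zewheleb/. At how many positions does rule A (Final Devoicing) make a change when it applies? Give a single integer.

A Final Devoicing: [zewheleb] → [zewhelep]
B Medial Vowel Deletion: [zewhelep] → [zwhlp]
C Labial Nasal Assimilation: no change — [zwhlp]
D Final Vowel Raising: no change — [zwhlp]
Rule A changed 1 position(s).

1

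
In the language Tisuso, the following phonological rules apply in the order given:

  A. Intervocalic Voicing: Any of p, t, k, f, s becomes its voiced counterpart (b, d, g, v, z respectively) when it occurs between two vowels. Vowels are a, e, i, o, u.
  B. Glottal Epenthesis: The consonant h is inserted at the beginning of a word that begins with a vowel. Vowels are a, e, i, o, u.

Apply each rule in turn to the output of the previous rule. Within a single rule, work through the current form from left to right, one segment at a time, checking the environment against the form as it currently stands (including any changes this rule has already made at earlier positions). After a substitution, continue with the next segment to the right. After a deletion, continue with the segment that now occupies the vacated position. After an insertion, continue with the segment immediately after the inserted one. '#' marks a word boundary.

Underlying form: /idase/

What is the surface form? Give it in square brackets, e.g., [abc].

[hidaze]

A Intervocalic Voicing: [idase] → [idaze]
B Glottal Epenthesis: [idaze] → [hidaze]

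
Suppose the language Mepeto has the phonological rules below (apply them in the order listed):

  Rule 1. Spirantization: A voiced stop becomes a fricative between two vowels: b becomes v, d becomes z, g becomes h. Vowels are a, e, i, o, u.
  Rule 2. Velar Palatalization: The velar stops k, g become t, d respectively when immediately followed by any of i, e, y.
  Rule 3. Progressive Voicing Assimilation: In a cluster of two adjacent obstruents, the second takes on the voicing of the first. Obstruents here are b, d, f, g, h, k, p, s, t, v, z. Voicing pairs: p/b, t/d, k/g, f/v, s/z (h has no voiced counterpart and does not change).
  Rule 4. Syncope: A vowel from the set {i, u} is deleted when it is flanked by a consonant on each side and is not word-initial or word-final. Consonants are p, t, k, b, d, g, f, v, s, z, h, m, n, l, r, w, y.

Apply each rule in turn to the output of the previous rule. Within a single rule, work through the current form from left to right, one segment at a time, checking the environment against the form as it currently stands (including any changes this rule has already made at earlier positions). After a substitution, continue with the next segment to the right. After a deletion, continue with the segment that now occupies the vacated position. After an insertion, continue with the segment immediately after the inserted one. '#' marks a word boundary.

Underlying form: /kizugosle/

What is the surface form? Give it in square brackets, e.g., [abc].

Rule 1 Spirantization: [kizugosle] → [kizuhosle]
Rule 2 Velar Palatalization: [kizuhosle] → [tizuhosle]
Rule 3 Progressive Voicing Assimilation: no change — [tizuhosle]
Rule 4 Syncope: [tizuhosle] → [tzhosle]

[tzhosle]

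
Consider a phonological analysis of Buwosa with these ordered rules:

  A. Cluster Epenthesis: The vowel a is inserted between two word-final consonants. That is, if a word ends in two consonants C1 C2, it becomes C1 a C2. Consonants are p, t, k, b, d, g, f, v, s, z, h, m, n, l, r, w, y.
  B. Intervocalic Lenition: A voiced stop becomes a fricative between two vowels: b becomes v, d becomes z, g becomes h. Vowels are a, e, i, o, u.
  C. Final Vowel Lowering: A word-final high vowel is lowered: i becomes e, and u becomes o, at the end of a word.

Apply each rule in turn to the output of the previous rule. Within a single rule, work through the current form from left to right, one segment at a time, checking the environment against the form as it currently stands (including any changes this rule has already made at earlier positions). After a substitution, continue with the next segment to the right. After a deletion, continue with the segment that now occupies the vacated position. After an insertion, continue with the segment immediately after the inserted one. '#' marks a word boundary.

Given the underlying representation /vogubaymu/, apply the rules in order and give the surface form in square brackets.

A Cluster Epenthesis: no change — [vogubaymu]
B Intervocalic Lenition: [vogubaymu] → [vohuvaymu]
C Final Vowel Lowering: [vohuvaymu] → [vohuvaymo]

[vohuvaymo]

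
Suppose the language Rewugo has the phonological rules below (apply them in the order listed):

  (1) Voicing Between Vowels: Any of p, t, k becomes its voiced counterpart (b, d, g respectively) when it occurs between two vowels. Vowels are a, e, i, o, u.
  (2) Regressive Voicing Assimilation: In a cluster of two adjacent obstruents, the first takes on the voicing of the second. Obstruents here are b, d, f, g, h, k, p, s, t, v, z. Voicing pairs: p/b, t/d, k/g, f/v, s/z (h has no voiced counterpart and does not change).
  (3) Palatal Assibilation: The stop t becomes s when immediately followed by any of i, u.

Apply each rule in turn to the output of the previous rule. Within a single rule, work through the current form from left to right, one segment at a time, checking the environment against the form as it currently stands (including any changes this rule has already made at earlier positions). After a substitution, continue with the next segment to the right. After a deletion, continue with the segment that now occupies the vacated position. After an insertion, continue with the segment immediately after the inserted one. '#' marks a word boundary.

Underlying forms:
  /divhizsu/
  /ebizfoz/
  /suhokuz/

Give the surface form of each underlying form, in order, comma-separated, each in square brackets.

/divhizsu/:
  (1) Voicing Between Vowels: no change — [divhizsu]
  (2) Regressive Voicing Assimilation: [divhizsu] → [difhissu]
  (3) Palatal Assibilation: no change — [difhissu]
/ebizfoz/:
  (1) Voicing Between Vowels: no change — [ebizfoz]
  (2) Regressive Voicing Assimilation: [ebizfoz] → [ebisfoz]
  (3) Palatal Assibilation: no change — [ebisfoz]
/suhokuz/:
  (1) Voicing Between Vowels: [suhokuz] → [suhoguz]
  (2) Regressive Voicing Assimilation: no change — [suhoguz]
  (3) Palatal Assibilation: no change — [suhoguz]

[difhissu], [ebisfoz], [suhoguz]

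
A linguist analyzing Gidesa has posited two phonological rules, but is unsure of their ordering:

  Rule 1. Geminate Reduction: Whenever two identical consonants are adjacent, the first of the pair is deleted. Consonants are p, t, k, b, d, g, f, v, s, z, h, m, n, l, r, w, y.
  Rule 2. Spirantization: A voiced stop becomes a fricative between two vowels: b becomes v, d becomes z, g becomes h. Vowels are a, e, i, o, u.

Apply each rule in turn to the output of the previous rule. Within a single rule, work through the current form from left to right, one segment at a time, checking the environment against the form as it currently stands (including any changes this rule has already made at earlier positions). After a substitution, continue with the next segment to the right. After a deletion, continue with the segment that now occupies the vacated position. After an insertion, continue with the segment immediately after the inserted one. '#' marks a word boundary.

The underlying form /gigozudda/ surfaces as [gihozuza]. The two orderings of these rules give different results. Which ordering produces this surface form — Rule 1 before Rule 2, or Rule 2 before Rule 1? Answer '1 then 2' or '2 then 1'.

1 then 2

Order 1 then 2:
  1 Geminate Reduction: [gigozudda] → [gigozuda]
  2 Spirantization: [gigozuda] → [gihozuza]
  result: [gihozuza]
Order 2 then 1:
  2 Spirantization: [gigozudda] → [gihozudda]
  1 Geminate Reduction: [gihozudda] → [gihozuda]
  result: [gihozuda]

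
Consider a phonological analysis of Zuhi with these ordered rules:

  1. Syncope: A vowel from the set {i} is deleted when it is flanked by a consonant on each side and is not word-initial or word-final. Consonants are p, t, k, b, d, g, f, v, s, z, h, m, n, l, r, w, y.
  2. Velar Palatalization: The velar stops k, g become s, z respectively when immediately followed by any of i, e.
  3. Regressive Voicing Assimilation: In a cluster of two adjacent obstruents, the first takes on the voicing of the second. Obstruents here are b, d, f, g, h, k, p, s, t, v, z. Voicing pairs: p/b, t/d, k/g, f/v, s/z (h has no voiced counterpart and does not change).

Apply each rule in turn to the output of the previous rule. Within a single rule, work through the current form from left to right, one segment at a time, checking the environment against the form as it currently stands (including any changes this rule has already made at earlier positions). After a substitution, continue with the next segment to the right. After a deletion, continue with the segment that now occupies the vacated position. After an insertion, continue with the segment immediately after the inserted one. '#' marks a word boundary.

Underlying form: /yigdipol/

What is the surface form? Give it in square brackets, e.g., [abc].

1 Syncope: [yigdipol] → [ygdpol]
2 Velar Palatalization: no change — [ygdpol]
3 Regressive Voicing Assimilation: [ygdpol] → [ygtpol]

[ygtpol]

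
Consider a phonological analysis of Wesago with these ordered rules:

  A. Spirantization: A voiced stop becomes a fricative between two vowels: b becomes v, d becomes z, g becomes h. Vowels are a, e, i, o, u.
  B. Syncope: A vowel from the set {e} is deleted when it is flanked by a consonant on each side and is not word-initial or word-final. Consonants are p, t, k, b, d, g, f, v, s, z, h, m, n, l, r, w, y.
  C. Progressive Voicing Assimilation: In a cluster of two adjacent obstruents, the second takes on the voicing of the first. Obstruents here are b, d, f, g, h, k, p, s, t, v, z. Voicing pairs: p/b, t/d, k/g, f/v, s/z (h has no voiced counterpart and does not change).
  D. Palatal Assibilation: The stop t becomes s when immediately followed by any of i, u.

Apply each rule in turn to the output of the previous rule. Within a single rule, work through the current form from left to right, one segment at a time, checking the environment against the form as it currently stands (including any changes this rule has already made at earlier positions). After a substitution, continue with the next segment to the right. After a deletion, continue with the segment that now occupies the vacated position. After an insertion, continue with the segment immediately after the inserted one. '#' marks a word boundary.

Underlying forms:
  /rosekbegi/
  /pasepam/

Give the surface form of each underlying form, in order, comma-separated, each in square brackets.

/rosekbegi/:
  A Spirantization: [rosekbegi] → [rosekbehi]
  B Syncope: [rosekbehi] → [roskbhi]
  C Progressive Voicing Assimilation: [roskbhi] → [roskphi]
  D Palatal Assibilation: no change — [roskphi]
/pasepam/:
  A Spirantization: no change — [pasepam]
  B Syncope: [pasepam] → [paspam]
  C Progressive Voicing Assimilation: no change — [paspam]
  D Palatal Assibilation: no change — [paspam]

[roskphi], [paspam]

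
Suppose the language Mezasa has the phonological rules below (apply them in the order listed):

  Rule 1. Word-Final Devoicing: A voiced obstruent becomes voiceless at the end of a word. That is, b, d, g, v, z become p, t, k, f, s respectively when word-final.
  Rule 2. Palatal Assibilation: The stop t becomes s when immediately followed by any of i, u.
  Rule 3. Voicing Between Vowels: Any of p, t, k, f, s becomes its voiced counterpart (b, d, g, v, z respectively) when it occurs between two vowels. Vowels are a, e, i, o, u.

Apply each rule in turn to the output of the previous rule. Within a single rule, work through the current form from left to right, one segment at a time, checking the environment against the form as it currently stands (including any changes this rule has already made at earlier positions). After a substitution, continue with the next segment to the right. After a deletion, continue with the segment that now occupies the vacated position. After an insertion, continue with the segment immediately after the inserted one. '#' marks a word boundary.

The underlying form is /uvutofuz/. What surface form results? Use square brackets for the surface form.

Rule 1 Word-Final Devoicing: [uvutofuz] → [uvutofus]
Rule 2 Palatal Assibilation: no change — [uvutofus]
Rule 3 Voicing Between Vowels: [uvutofus] → [uvudovus]

[uvudovus]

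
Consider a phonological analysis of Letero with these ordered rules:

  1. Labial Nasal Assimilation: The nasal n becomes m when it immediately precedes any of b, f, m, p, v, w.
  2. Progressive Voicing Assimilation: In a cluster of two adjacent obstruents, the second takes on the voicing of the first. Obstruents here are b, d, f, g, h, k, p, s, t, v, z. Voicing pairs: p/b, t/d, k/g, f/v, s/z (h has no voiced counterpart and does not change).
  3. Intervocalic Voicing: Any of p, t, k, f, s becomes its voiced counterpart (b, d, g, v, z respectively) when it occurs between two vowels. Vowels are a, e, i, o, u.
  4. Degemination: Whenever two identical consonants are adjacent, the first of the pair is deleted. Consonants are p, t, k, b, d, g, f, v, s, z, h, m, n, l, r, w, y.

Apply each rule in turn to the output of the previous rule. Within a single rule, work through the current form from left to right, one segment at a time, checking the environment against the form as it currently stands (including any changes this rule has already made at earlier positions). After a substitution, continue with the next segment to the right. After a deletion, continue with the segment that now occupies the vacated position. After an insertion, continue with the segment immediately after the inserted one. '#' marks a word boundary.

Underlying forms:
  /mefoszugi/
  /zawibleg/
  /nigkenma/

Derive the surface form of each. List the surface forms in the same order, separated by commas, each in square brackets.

[mevosugi], [zawibleg], [nigema]

/mefoszugi/:
  1 Labial Nasal Assimilation: no change — [mefoszugi]
  2 Progressive Voicing Assimilation: [mefoszugi] → [mefossugi]
  3 Intervocalic Voicing: [mefossugi] → [mevossugi]
  4 Degemination: [mevossugi] → [mevosugi]
/zawibleg/:
  1 Labial Nasal Assimilation: no change — [zawibleg]
  2 Progressive Voicing Assimilation: no change — [zawibleg]
  3 Intervocalic Voicing: no change — [zawibleg]
  4 Degemination: no change — [zawibleg]
/nigkenma/:
  1 Labial Nasal Assimilation: [nigkenma] → [nigkemma]
  2 Progressive Voicing Assimilation: [nigkemma] → [niggemma]
  3 Intervocalic Voicing: no change — [niggemma]
  4 Degemination: [niggemma] → [nigema]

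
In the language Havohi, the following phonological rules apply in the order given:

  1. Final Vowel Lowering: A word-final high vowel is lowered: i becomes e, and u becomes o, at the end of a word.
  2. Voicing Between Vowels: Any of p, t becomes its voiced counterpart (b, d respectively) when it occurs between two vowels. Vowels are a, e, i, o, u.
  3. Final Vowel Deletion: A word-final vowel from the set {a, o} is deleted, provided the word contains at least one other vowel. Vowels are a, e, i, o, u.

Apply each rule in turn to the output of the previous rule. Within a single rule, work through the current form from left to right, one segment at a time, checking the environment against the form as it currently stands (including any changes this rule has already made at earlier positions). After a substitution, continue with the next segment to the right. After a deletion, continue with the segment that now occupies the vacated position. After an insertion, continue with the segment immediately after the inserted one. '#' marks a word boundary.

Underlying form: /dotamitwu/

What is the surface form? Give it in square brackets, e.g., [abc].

[dodamitw]

1 Final Vowel Lowering: [dotamitwu] → [dotamitwo]
2 Voicing Between Vowels: [dotamitwo] → [dodamitwo]
3 Final Vowel Deletion: [dodamitwo] → [dodamitw]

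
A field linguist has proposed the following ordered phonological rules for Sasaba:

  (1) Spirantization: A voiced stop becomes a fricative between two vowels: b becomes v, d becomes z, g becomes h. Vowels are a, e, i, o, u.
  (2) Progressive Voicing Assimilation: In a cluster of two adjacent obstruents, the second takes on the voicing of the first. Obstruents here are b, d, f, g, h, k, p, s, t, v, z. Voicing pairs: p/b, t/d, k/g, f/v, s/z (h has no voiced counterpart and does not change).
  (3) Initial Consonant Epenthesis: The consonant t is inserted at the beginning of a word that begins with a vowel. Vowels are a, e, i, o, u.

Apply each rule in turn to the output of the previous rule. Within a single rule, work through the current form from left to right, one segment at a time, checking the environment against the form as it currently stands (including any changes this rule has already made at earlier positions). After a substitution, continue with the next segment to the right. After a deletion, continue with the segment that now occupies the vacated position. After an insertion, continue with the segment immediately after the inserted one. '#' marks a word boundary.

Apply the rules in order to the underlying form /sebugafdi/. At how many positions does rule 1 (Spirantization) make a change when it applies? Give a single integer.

2

(1) Spirantization: [sebugafdi] → [sevuhafdi]
(2) Progressive Voicing Assimilation: [sevuhafdi] → [sevuhafti]
(3) Initial Consonant Epenthesis: no change — [sevuhafti]
Rule 1 changed 2 position(s).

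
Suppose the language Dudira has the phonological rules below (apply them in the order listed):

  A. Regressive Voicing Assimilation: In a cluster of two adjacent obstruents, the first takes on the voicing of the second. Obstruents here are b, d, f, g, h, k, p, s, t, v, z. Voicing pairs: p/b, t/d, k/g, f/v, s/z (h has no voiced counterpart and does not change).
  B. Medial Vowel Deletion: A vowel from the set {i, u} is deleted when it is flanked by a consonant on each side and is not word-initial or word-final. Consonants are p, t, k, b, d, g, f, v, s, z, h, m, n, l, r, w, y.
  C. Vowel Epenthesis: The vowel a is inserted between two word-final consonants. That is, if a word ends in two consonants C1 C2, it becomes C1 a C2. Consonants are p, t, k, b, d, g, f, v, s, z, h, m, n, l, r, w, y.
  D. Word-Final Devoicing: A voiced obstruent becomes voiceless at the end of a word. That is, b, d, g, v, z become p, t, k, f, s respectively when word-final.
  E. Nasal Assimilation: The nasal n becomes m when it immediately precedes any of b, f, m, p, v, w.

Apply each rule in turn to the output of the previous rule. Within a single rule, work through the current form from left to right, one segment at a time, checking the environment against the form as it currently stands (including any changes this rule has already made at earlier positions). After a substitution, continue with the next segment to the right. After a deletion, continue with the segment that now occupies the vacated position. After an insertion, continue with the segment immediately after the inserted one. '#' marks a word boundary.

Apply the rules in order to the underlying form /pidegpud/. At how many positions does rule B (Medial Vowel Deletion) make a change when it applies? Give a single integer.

A Regressive Voicing Assimilation: [pidegpud] → [pidekpud]
B Medial Vowel Deletion: [pidekpud] → [pdekpd]
C Vowel Epenthesis: [pdekpd] → [pdekpad]
D Word-Final Devoicing: [pdekpad] → [pdekpat]
E Nasal Assimilation: no change — [pdekpat]
Rule B changed 2 position(s).

2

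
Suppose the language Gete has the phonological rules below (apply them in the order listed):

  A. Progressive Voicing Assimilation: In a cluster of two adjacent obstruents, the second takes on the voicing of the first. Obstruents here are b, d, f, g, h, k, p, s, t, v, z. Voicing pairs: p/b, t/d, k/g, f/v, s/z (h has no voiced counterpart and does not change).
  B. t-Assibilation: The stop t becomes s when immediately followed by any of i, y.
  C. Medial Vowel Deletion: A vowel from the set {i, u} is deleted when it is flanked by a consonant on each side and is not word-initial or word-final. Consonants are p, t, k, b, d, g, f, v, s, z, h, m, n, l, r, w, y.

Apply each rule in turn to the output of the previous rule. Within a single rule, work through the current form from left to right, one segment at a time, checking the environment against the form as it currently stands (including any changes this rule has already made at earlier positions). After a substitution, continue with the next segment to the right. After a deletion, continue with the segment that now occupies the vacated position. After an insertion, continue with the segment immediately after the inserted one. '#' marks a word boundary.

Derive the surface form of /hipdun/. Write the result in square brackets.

A Progressive Voicing Assimilation: [hipdun] → [hiptun]
B t-Assibilation: no change — [hiptun]
C Medial Vowel Deletion: [hiptun] → [hptn]

[hptn]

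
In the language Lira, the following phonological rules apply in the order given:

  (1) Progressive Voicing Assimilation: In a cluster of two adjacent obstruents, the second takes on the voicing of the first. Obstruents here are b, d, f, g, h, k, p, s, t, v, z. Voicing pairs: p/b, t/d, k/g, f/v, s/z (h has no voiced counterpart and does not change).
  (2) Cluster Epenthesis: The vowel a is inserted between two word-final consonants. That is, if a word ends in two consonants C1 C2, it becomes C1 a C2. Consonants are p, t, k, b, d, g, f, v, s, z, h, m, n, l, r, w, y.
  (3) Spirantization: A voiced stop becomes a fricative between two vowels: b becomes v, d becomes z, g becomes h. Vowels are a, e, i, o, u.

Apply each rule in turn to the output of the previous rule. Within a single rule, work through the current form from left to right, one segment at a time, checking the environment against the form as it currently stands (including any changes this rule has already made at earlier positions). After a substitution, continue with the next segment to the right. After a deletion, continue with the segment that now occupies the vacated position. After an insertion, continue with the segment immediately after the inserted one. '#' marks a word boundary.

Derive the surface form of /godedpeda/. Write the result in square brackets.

[gozedbeza]

(1) Progressive Voicing Assimilation: [godedpeda] → [godedbeda]
(2) Cluster Epenthesis: no change — [godedbeda]
(3) Spirantization: [godedbeda] → [gozedbeza]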